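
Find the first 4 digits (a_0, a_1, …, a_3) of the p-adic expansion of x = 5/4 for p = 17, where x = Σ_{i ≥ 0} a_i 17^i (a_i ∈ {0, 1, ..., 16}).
(a_0, …, a_3) = (14, 12, 12, 12)

v_17(5/4) = 0 (numerator and denominator both coprime to 17), so x ∈ ℤ_17^×. Compute digits iteratively via a_i = x_i mod 17, x_{i+1} = (x_i − a_i)/17, with x_0 = x:
  x_0 = 5/4;  a_0 = 14;  x_1 = (x_0 − 14)/17 = -3/4
  x_1 = -3/4;  a_1 = 12;  x_2 = (x_1 − 12)/17 = -3/4
  x_2 = -3/4;  a_2 = 12;  x_3 = (x_2 − 12)/17 = -3/4
  x_3 = -3/4;  a_3 = 12;  x_4 = (x_3 − 12)/17 = -3/4
Digits: (14, 12, 12, 12).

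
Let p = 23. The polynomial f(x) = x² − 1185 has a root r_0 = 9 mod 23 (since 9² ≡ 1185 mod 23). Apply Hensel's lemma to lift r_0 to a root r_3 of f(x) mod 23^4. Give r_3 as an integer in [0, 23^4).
r_3 = 164942 (mod 279841)

Hensel's recurrence: r_{i+1} = r_i − f(r_i)·(f′(r_i))^{-1} mod 23^{i+2}, with f′(x) = 2x. Iterate:
  r_0 = 9 (mod 23)
  r_1 = 423 (mod 529)
  r_2 = 6771 (mod 12167)
  r_3 = 164942 (mod 279841)
Final: r_3 = 164942, and one checks f(r_3) ≡ 0 mod 23^4.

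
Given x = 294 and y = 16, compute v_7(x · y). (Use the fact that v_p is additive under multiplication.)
v_7(4704) = 2

v_p(x) = 2 (factor: 294 = 7^2 · 6); v_p(y) = 0 (factor: 16 = 7^0 · 16). Additivity: v_p(xy) = v_p(x) + v_p(y) = 2 + 0 = 2. (Direct check: xy = 4704 = 7^2 · (96).)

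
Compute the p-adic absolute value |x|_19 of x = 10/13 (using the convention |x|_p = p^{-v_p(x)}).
|10/13|_19 = 1

Step 1 — compute v_19(x) by factoring powers of 19 out of the numerator and denominator: v_19(10/13) = 0. Step 2 — apply |x|_p = p^{-v_p(x)} = 19^{0} = 1.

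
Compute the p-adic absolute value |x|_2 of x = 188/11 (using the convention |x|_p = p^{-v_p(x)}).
|188/11|_2 = 1/4

Step 1 — compute v_2(x) by factoring powers of 2 out of the numerator and denominator: v_2(188/11) = 2. Step 2 — apply |x|_p = p^{-v_p(x)} = 2^{-2} = 1/4.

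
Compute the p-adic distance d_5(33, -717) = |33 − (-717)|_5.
d_5(33, -717) = 1/125

Step 1 — x − y = 33 − (-717) = 750. Step 2 — v_5(750) = 3 (factor: 750 = (5^3 · 6); the sign does not affect v_p). Step 3 — |x − y|_5 = 5^{-3} = 1/125.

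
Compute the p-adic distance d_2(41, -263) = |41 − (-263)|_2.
d_2(41, -263) = 1/16

Step 1 — x − y = 41 − (-263) = 304. Step 2 — v_2(304) = 4 (factor: 304 = (2^4 · 19); the sign does not affect v_p). Step 3 — |x − y|_2 = 2^{-4} = 1/16.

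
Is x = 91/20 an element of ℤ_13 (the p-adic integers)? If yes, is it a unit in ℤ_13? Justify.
x ∈ ℤ_13 but not a unit; v_13(x) = 1 > 0

ℤ_13 = {x ∈ ℚ_13 : v_13(x) ≥ 0} and ℤ_13^× = {x ∈ ℤ_13 : v_13(x) = 0}. Here v_13(91/20) = v_13(num) − v_13(den) = 1; compare against these criteria.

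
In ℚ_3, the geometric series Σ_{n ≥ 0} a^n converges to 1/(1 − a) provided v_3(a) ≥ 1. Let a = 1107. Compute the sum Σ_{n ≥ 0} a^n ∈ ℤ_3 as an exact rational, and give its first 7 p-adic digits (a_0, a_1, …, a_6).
Σ a^n = 1/(1 − a) = -1/1106;  first 7 digits = (1, 0, 0, 2, 1, 1, 2)

v_3(a) = 3 ≥ 1, so the series converges in ℤ_3 to 1/(1 − a) = 1/(1 − 1107) = -1/1106. Expand this rational in ℤ_3: compute digits iteratively via d_i = x_i mod 3, x_{i+1} = (x_i − d_i)/3. The first 7 digits are (1, 0, 0, 2, 1, 1, 2).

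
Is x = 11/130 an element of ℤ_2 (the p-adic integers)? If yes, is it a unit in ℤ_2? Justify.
x ∉ ℤ_2 (v_2(x) = -1 < 0)

ℤ_2 = {x ∈ ℚ_2 : v_2(x) ≥ 0} and ℤ_2^× = {x ∈ ℤ_2 : v_2(x) = 0}. Here v_2(11/130) = v_2(num) − v_2(den) = -1; compare against these criteria.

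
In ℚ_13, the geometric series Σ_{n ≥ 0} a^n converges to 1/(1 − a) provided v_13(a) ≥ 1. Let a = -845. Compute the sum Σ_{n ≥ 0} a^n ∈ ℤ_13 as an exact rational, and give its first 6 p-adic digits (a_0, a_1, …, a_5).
Σ a^n = 1/(1 − a) = 1/846;  first 6 digits = (1, 0, 8, 12, 11, 1)

v_13(a) = 2 ≥ 1, so the series converges in ℤ_13 to 1/(1 − a) = 1/(1 − (-845)) = 1/846. Expand this rational in ℤ_13: compute digits iteratively via d_i = x_i mod 13, x_{i+1} = (x_i − d_i)/13. The first 6 digits are (1, 0, 8, 12, 11, 1).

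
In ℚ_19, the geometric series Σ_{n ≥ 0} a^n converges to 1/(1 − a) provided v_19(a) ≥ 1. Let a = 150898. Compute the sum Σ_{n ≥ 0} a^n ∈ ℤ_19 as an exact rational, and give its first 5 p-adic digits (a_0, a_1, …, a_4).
Σ a^n = 1/(1 − a) = -1/150897;  first 5 digits = (1, 0, 0, 3, 1)

v_19(a) = 3 ≥ 1, so the series converges in ℤ_19 to 1/(1 − a) = 1/(1 − 150898) = -1/150897. Expand this rational in ℤ_19: compute digits iteratively via d_i = x_i mod 19, x_{i+1} = (x_i − d_i)/19. The first 5 digits are (1, 0, 0, 3, 1).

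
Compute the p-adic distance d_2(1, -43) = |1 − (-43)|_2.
d_2(1, -43) = 1/4

Step 1 — x − y = 1 − (-43) = 44. Step 2 — v_2(44) = 2 (factor: 44 = (2^2 · 11); the sign does not affect v_p). Step 3 — |x − y|_2 = 2^{-2} = 1/4.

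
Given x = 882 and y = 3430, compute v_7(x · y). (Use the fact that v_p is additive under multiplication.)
v_7(3025260) = 5

v_p(x) = 2 (factor: 882 = 7^2 · 18); v_p(y) = 3 (factor: 3430 = 7^3 · 10). Additivity: v_p(xy) = v_p(x) + v_p(y) = 2 + 3 = 5. (Direct check: xy = 3025260 = 7^5 · (180).)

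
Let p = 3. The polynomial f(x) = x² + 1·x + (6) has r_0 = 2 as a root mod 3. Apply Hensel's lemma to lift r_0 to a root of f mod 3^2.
r_1 = 5 (mod 9)

Hensel: r_{i+1} = r_i − f(r_i)·(f′(r_i))^{-1} mod 3^{i+2}, f′(x) = 2x + 1. Iterate:
  r_0 = 2 (mod 3)
  r_1 = 5 (mod 9)
Final: r = 5 satisfies f(r) ≡ 0 mod 3^2.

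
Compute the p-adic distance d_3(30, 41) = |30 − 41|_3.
d_3(30, 41) = 1

Step 1 — x − y = 30 − 41 = -11. Step 2 — v_3(-11) = 0 (factor: -11 = −(3^0 · 11); the sign does not affect v_p). Step 3 — |x − y|_3 = 3^{0} = 1.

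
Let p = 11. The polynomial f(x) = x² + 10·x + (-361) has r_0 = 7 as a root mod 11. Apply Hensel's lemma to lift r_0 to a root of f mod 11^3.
r_2 = 128 (mod 1331)

Hensel: r_{i+1} = r_i − f(r_i)·(f′(r_i))^{-1} mod 11^{i+2}, f′(x) = 2x + 10. Iterate:
  r_0 = 7 (mod 11)
  r_1 = 7 (mod 121)
  r_2 = 128 (mod 1331)
Final: r = 128 satisfies f(r) ≡ 0 mod 11^3.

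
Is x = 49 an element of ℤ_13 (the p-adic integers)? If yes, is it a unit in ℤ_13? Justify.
x ∈ ℤ_13^× (unit); v_13(x) = 0

ℤ_13 = {x ∈ ℚ_13 : v_13(x) ≥ 0} and ℤ_13^× = {x ∈ ℤ_13 : v_13(x) = 0}. Here v_13(49) = v_13(num) − v_13(den) = 0; compare against these criteria.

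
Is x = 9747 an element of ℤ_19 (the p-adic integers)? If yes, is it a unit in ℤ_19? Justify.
x ∈ ℤ_19 but not a unit; v_19(x) = 2 > 0

ℤ_19 = {x ∈ ℚ_19 : v_19(x) ≥ 0} and ℤ_19^× = {x ∈ ℤ_19 : v_19(x) = 0}. Here v_19(9747) = v_19(num) − v_19(den) = 2; compare against these criteria.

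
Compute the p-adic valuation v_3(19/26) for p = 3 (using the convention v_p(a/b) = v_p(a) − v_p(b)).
v_3(19/26) = 0

Factor powers of 3 from the numerator and denominator of the reduced fraction: 19 = 3^0 · 19 and 26 = 3^0 · 26. Apply v_p(a/b) = v_p(a) − v_p(b): v_3(19/26) = 0 − 0 = 0.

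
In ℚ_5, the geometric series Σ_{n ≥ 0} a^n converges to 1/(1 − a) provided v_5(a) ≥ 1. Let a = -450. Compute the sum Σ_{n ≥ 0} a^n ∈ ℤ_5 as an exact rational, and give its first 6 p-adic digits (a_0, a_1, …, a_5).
Σ a^n = 1/(1 − a) = 1/451;  first 6 digits = (1, 0, 2, 1, 3, 4)

v_5(a) = 2 ≥ 1, so the series converges in ℤ_5 to 1/(1 − a) = 1/(1 − (-450)) = 1/451. Expand this rational in ℤ_5: compute digits iteratively via d_i = x_i mod 5, x_{i+1} = (x_i − d_i)/5. The first 6 digits are (1, 0, 2, 1, 3, 4).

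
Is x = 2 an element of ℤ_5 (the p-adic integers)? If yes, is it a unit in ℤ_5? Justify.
x ∈ ℤ_5^× (unit); v_5(x) = 0

ℤ_5 = {x ∈ ℚ_5 : v_5(x) ≥ 0} and ℤ_5^× = {x ∈ ℤ_5 : v_5(x) = 0}. Here v_5(2) = v_5(num) − v_5(den) = 0; compare against these criteria.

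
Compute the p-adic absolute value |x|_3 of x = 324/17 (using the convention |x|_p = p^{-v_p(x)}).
|324/17|_3 = 1/81

Step 1 — compute v_3(x) by factoring powers of 3 out of the numerator and denominator: v_3(324/17) = 4. Step 2 — apply |x|_p = p^{-v_p(x)} = 3^{-4} = 1/81.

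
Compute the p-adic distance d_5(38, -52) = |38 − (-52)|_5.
d_5(38, -52) = 1/5

Step 1 — x − y = 38 − (-52) = 90. Step 2 — v_5(90) = 1 (factor: 90 = (5^1 · 18); the sign does not affect v_p). Step 3 — |x − y|_5 = 5^{-1} = 1/5.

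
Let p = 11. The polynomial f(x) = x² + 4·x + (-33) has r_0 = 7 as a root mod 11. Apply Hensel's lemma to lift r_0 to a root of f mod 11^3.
r_2 = 1107 (mod 1331)

Hensel: r_{i+1} = r_i − f(r_i)·(f′(r_i))^{-1} mod 11^{i+2}, f′(x) = 2x + 4. Iterate:
  r_0 = 7 (mod 11)
  r_1 = 18 (mod 121)
  r_2 = 1107 (mod 1331)
Final: r = 1107 satisfies f(r) ≡ 0 mod 11^3.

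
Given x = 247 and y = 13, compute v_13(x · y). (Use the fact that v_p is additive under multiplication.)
v_13(3211) = 2

v_p(x) = 1 (factor: 247 = 13^1 · 19); v_p(y) = 1 (factor: 13 = 13^1 · 1). Additivity: v_p(xy) = v_p(x) + v_p(y) = 1 + 1 = 2. (Direct check: xy = 3211 = 13^2 · (19).)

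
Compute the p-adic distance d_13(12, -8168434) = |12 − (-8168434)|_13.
d_13(12, -8168434) = 1/371293

Step 1 — x − y = 12 − (-8168434) = 8168446. Step 2 — v_13(8168446) = 5 (factor: 8168446 = (13^5 · 22); the sign does not affect v_p). Step 3 — |x − y|_13 = 13^{-5} = 1/371293.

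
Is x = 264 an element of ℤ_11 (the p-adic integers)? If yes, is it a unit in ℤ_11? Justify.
x ∈ ℤ_11 but not a unit; v_11(x) = 1 > 0

ℤ_11 = {x ∈ ℚ_11 : v_11(x) ≥ 0} and ℤ_11^× = {x ∈ ℤ_11 : v_11(x) = 0}. Here v_11(264) = v_11(num) − v_11(den) = 1; compare against these criteria.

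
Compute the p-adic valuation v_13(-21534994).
v_13(-21534994) = 5

v_13(n) is the largest exponent k such that 13^k divides n. Factor out: -21534994 = -13^5 · 58. (Sign doesn't affect v_p.) So v_13(-21534994) = 5.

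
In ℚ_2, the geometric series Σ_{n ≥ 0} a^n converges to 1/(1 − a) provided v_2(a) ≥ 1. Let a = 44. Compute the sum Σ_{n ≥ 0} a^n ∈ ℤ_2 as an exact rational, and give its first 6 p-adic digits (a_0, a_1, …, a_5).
Σ a^n = 1/(1 − a) = -1/43;  first 6 digits = (1, 0, 1, 1, 1, 1)

v_2(a) = 2 ≥ 1, so the series converges in ℤ_2 to 1/(1 − a) = 1/(1 − 44) = -1/43. Expand this rational in ℤ_2: compute digits iteratively via d_i = x_i mod 2, x_{i+1} = (x_i − d_i)/2. The first 6 digits are (1, 0, 1, 1, 1, 1).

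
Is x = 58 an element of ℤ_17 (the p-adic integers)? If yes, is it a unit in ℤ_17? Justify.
x ∈ ℤ_17^× (unit); v_17(x) = 0

ℤ_17 = {x ∈ ℚ_17 : v_17(x) ≥ 0} and ℤ_17^× = {x ∈ ℤ_17 : v_17(x) = 0}. Here v_17(58) = v_17(num) − v_17(den) = 0; compare against these criteria.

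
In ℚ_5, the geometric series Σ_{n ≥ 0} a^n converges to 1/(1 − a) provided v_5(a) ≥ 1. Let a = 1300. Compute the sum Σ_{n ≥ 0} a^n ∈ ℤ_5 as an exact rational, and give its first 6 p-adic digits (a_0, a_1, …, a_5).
Σ a^n = 1/(1 − a) = -1/1299;  first 6 digits = (1, 0, 2, 0, 1, 1)

v_5(a) = 2 ≥ 1, so the series converges in ℤ_5 to 1/(1 − a) = 1/(1 − 1300) = -1/1299. Expand this rational in ℤ_5: compute digits iteratively via d_i = x_i mod 5, x_{i+1} = (x_i − d_i)/5. The first 6 digits are (1, 0, 2, 0, 1, 1).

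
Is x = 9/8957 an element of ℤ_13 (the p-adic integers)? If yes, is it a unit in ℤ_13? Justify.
x ∉ ℤ_13 (v_13(x) = -2 < 0)

ℤ_13 = {x ∈ ℚ_13 : v_13(x) ≥ 0} and ℤ_13^× = {x ∈ ℤ_13 : v_13(x) = 0}. Here v_13(9/8957) = v_13(num) − v_13(den) = -2; compare against these criteria.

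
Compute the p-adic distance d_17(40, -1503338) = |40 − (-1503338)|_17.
d_17(40, -1503338) = 1/83521

Step 1 — x − y = 40 − (-1503338) = 1503378. Step 2 — v_17(1503378) = 4 (factor: 1503378 = (17^4 · 18); the sign does not affect v_p). Step 3 — |x − y|_17 = 17^{-4} = 1/83521.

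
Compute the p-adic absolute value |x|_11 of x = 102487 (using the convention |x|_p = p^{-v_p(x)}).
|102487|_11 = 1/14641

Step 1 — compute v_11(x) by factoring powers of 11 out of the numerator and denominator: v_11(102487) = 4. Step 2 — apply |x|_p = p^{-v_p(x)} = 11^{-4} = 1/14641.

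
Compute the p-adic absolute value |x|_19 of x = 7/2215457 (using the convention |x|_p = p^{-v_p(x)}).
|7/2215457|_19 = 130321

Step 1 — compute v_19(x) by factoring powers of 19 out of the numerator and denominator: v_19(7/2215457) = -4. Step 2 — apply |x|_p = p^{-v_p(x)} = 19^{4} = 130321.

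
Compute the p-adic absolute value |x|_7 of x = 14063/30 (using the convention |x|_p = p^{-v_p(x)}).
|14063/30|_7 = 1/343

Step 1 — compute v_7(x) by factoring powers of 7 out of the numerator and denominator: v_7(14063/30) = 3. Step 2 — apply |x|_p = p^{-v_p(x)} = 7^{-3} = 1/343.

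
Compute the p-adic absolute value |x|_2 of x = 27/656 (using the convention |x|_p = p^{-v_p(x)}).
|27/656|_2 = 16

Step 1 — compute v_2(x) by factoring powers of 2 out of the numerator and denominator: v_2(27/656) = -4. Step 2 — apply |x|_p = p^{-v_p(x)} = 2^{4} = 16.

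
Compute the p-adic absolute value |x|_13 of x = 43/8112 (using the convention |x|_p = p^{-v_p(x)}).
|43/8112|_13 = 169

Step 1 — compute v_13(x) by factoring powers of 13 out of the numerator and denominator: v_13(43/8112) = -2. Step 2 — apply |x|_p = p^{-v_p(x)} = 13^{2} = 169.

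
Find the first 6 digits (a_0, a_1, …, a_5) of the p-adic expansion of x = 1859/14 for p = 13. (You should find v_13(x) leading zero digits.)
(a_0, …, a_5) = (0, 0, 11, 2, 10, 2)

v_13(1859/14) = 2, so a_0 = ... = a_1 = 0. Factor out: x = 13^2 · u with u = 11/14 a unit in ℤ_13. Expand u iteratively via a_{v+i} = u_i mod 13, u_{i+1} = (u_i − a_{v+i})/13:
  u_0 = 11/14;  a_2 = 11;  u_1 = (u_0 − 11)/13 = -11/14
  u_1 = -11/14;  a_3 = 2;  u_2 = (u_1 − 2)/13 = -3/14
  u_2 = -3/14;  a_4 = 10;  u_3 = (u_2 − 10)/13 = -11/14
  u_3 = -11/14;  a_5 = 2;  u_4 = (u_3 − 2)/13 = -3/14
Digits: (0, 0, 11, 2, 10, 2).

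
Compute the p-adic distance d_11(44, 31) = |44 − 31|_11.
d_11(44, 31) = 1

Step 1 — x − y = 44 − 31 = 13. Step 2 — v_11(13) = 0 (factor: 13 = (11^0 · 13); the sign does not affect v_p). Step 3 — |x − y|_11 = 11^{0} = 1.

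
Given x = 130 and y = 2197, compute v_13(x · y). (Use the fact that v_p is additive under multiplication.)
v_13(285610) = 4

v_p(x) = 1 (factor: 130 = 13^1 · 10); v_p(y) = 3 (factor: 2197 = 13^3 · 1). Additivity: v_p(xy) = v_p(x) + v_p(y) = 1 + 3 = 4. (Direct check: xy = 285610 = 13^4 · (10).)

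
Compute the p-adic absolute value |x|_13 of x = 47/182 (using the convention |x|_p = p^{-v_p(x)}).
|47/182|_13 = 13

Step 1 — compute v_13(x) by factoring powers of 13 out of the numerator and denominator: v_13(47/182) = -1. Step 2 — apply |x|_p = p^{-v_p(x)} = 13^{1} = 13.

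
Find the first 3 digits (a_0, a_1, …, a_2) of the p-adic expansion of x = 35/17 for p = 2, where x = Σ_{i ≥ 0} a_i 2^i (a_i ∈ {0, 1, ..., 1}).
(a_0, …, a_2) = (1, 1, 0)

v_2(35/17) = 0 (numerator and denominator both coprime to 2), so x ∈ ℤ_2^×. Compute digits iteratively via a_i = x_i mod 2, x_{i+1} = (x_i − a_i)/2, with x_0 = x:
  x_0 = 35/17;  a_0 = 1;  x_1 = (x_0 − 1)/2 = 9/17
  x_1 = 9/17;  a_1 = 1;  x_2 = (x_1 − 1)/2 = -4/17
  x_2 = -4/17;  a_2 = 0;  x_3 = (x_2 − 0)/2 = -2/17
Digits: (1, 1, 0).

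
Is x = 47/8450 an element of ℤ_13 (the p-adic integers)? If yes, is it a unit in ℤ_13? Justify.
x ∉ ℤ_13 (v_13(x) = -2 < 0)

ℤ_13 = {x ∈ ℚ_13 : v_13(x) ≥ 0} and ℤ_13^× = {x ∈ ℤ_13 : v_13(x) = 0}. Here v_13(47/8450) = v_13(num) − v_13(den) = -2; compare against these criteria.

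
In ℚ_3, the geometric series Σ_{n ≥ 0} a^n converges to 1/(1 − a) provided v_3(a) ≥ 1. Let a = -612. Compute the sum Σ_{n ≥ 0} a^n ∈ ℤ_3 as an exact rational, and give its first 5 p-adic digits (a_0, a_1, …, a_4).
Σ a^n = 1/(1 − a) = 1/613;  first 5 digits = (1, 0, 1, 1, 2)

v_3(a) = 2 ≥ 1, so the series converges in ℤ_3 to 1/(1 − a) = 1/(1 − (-612)) = 1/613. Expand this rational in ℤ_3: compute digits iteratively via d_i = x_i mod 3, x_{i+1} = (x_i − d_i)/3. The first 5 digits are (1, 0, 1, 1, 2).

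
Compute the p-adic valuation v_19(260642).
v_19(260642) = 4

v_19(n) is the largest exponent k such that 19^k divides n. Factor out: 260642 = 19^4 · 2. (Sign doesn't affect v_p.) So v_19(260642) = 4.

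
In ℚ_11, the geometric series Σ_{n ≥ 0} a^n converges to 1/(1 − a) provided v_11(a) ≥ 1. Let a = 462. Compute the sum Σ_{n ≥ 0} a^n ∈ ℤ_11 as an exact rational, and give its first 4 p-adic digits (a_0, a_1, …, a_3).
Σ a^n = 1/(1 − a) = -1/461;  first 4 digits = (1, 9, 7, 9)

v_11(a) = 1 ≥ 1, so the series converges in ℤ_11 to 1/(1 − a) = 1/(1 − 462) = -1/461. Expand this rational in ℤ_11: compute digits iteratively via d_i = x_i mod 11, x_{i+1} = (x_i − d_i)/11. The first 4 digits are (1, 9, 7, 9).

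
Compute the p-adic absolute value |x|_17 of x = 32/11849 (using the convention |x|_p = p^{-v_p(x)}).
|32/11849|_17 = 289

Step 1 — compute v_17(x) by factoring powers of 17 out of the numerator and denominator: v_17(32/11849) = -2. Step 2 — apply |x|_p = p^{-v_p(x)} = 17^{2} = 289.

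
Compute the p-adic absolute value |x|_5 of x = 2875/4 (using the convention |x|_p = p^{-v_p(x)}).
|2875/4|_5 = 1/125

Step 1 — compute v_5(x) by factoring powers of 5 out of the numerator and denominator: v_5(2875/4) = 3. Step 2 — apply |x|_p = p^{-v_p(x)} = 5^{-3} = 1/125.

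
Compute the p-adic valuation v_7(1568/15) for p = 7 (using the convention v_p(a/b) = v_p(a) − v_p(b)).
v_7(1568/15) = 2

Factor powers of 7 from the numerator and denominator of the reduced fraction: 1568 = 7^2 · 32 and 15 = 7^0 · 15. Apply v_p(a/b) = v_p(a) − v_p(b): v_7(1568/15) = 2 − 0 = 2.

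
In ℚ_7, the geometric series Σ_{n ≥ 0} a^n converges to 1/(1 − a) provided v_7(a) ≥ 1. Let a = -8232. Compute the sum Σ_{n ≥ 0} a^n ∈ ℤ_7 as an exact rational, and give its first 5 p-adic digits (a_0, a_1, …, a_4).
Σ a^n = 1/(1 − a) = 1/8233;  first 5 digits = (1, 0, 0, 4, 3)

v_7(a) = 3 ≥ 1, so the series converges in ℤ_7 to 1/(1 − a) = 1/(1 − (-8232)) = 1/8233. Expand this rational in ℤ_7: compute digits iteratively via d_i = x_i mod 7, x_{i+1} = (x_i − d_i)/7. The first 5 digits are (1, 0, 0, 4, 3).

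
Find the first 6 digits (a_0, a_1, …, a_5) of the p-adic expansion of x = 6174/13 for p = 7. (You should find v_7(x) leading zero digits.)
(a_0, …, a_5) = (0, 0, 0, 3, 3, 6)

v_7(6174/13) = 3, so a_0 = ... = a_2 = 0. Factor out: x = 7^3 · u with u = 18/13 a unit in ℤ_7. Expand u iteratively via a_{v+i} = u_i mod 7, u_{i+1} = (u_i − a_{v+i})/7:
  u_0 = 18/13;  a_3 = 3;  u_1 = (u_0 − 3)/7 = -3/13
  u_1 = -3/13;  a_4 = 3;  u_2 = (u_1 − 3)/7 = -6/13
  u_2 = -6/13;  a_5 = 6;  u_3 = (u_2 − 6)/7 = -12/13
Digits: (0, 0, 0, 3, 3, 6).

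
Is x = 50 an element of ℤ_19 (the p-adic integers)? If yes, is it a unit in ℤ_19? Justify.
x ∈ ℤ_19^× (unit); v_19(x) = 0

ℤ_19 = {x ∈ ℚ_19 : v_19(x) ≥ 0} and ℤ_19^× = {x ∈ ℤ_19 : v_19(x) = 0}. Here v_19(50) = v_19(num) − v_19(den) = 0; compare against these criteria.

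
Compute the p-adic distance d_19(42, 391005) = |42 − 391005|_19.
d_19(42, 391005) = 1/130321

Step 1 — x − y = 42 − 391005 = -390963. Step 2 — v_19(-390963) = 4 (factor: -390963 = −(19^4 · 3); the sign does not affect v_p). Step 3 — |x − y|_19 = 19^{-4} = 1/130321.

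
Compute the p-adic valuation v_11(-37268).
v_11(-37268) = 3

v_11(n) is the largest exponent k such that 11^k divides n. Factor out: -37268 = -11^3 · 28. (Sign doesn't affect v_p.) So v_11(-37268) = 3.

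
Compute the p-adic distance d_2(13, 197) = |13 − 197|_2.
d_2(13, 197) = 1/8

Step 1 — x − y = 13 − 197 = -184. Step 2 — v_2(-184) = 3 (factor: -184 = −(2^3 · 23); the sign does not affect v_p). Step 3 — |x − y|_2 = 2^{-3} = 1/8.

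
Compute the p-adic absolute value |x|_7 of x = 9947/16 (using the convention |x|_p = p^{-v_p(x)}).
|9947/16|_7 = 1/343

Step 1 — compute v_7(x) by factoring powers of 7 out of the numerator and denominator: v_7(9947/16) = 3. Step 2 — apply |x|_p = p^{-v_p(x)} = 7^{-3} = 1/343.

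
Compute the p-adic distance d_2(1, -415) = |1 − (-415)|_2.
d_2(1, -415) = 1/32

Step 1 — x − y = 1 − (-415) = 416. Step 2 — v_2(416) = 5 (factor: 416 = (2^5 · 13); the sign does not affect v_p). Step 3 — |x − y|_2 = 2^{-5} = 1/32.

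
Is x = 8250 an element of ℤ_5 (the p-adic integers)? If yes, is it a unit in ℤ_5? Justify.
x ∈ ℤ_5 but not a unit; v_5(x) = 3 > 0

ℤ_5 = {x ∈ ℚ_5 : v_5(x) ≥ 0} and ℤ_5^× = {x ∈ ℤ_5 : v_5(x) = 0}. Here v_5(8250) = v_5(num) − v_5(den) = 3; compare against these criteria.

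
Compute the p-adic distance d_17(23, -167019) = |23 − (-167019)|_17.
d_17(23, -167019) = 1/83521

Step 1 — x − y = 23 − (-167019) = 167042. Step 2 — v_17(167042) = 4 (factor: 167042 = (17^4 · 2); the sign does not affect v_p). Step 3 — |x − y|_17 = 17^{-4} = 1/83521.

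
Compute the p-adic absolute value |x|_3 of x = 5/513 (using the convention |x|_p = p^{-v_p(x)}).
|5/513|_3 = 27

Step 1 — compute v_3(x) by factoring powers of 3 out of the numerator and denominator: v_3(5/513) = -3. Step 2 — apply |x|_p = p^{-v_p(x)} = 3^{3} = 27.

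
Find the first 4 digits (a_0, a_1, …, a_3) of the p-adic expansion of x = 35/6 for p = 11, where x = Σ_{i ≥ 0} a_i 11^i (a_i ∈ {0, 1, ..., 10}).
(a_0, …, a_3) = (4, 2, 9, 1)

v_11(35/6) = 0 (numerator and denominator both coprime to 11), so x ∈ ℤ_11^×. Compute digits iteratively via a_i = x_i mod 11, x_{i+1} = (x_i − a_i)/11, with x_0 = x:
  x_0 = 35/6;  a_0 = 4;  x_1 = (x_0 − 4)/11 = 1/6
  x_1 = 1/6;  a_1 = 2;  x_2 = (x_1 − 2)/11 = -1/6
  x_2 = -1/6;  a_2 = 9;  x_3 = (x_2 − 9)/11 = -5/6
  x_3 = -5/6;  a_3 = 1;  x_4 = (x_3 − 1)/11 = -1/6
Digits: (4, 2, 9, 1).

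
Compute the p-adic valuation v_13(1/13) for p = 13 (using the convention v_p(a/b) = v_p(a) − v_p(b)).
v_13(1/13) = -1

Factor powers of 13 from the numerator and denominator of the reduced fraction: 1 = 13^0 · 1 and 13 = 13^1 · 1. Apply v_p(a/b) = v_p(a) − v_p(b): v_13(1/13) = 0 − 1 = -1.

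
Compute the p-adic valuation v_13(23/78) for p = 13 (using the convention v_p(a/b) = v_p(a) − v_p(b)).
v_13(23/78) = -1

Factor powers of 13 from the numerator and denominator of the reduced fraction: 23 = 13^0 · 23 and 78 = 13^1 · 6. Apply v_p(a/b) = v_p(a) − v_p(b): v_13(23/78) = 0 − 1 = -1.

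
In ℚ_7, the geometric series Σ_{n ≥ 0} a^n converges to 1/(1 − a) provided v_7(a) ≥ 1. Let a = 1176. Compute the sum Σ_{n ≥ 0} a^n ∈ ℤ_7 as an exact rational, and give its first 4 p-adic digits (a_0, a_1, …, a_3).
Σ a^n = 1/(1 − a) = -1/1175;  first 4 digits = (1, 0, 3, 3)

v_7(a) = 2 ≥ 1, so the series converges in ℤ_7 to 1/(1 − a) = 1/(1 − 1176) = -1/1175. Expand this rational in ℤ_7: compute digits iteratively via d_i = x_i mod 7, x_{i+1} = (x_i − d_i)/7. The first 4 digits are (1, 0, 3, 3).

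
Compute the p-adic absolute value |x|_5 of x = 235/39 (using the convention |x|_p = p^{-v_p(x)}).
|235/39|_5 = 1/5

Step 1 — compute v_5(x) by factoring powers of 5 out of the numerator and denominator: v_5(235/39) = 1. Step 2 — apply |x|_p = p^{-v_p(x)} = 5^{-1} = 1/5.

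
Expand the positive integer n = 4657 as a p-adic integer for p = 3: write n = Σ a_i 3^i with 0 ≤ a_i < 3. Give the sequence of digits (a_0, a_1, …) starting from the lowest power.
(a_0, a_1, …) = (1, 1, 1, 1, 0, 1, 0, 2)

Repeated division by 3 gives the digits low-to-high: 4657 = 1 + 1·3^1 + 1·3^2 + 1·3^3 + 1·3^5 + 2·3^7. Digit sequence: (1, 1, 1, 1, 0, 1, 0, 2).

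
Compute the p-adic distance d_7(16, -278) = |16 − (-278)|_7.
d_7(16, -278) = 1/49

Step 1 — x − y = 16 − (-278) = 294. Step 2 — v_7(294) = 2 (factor: 294 = (7^2 · 6); the sign does not affect v_p). Step 3 — |x − y|_7 = 7^{-2} = 1/49.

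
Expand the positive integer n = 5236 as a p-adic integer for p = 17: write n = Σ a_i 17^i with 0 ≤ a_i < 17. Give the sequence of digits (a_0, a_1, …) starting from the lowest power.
(a_0, a_1, …) = (0, 2, 1, 1)

Repeated division by 17 gives the digits low-to-high: 5236 = 2·17^1 + 1·17^2 + 1·17^3. Digit sequence: (0, 2, 1, 1).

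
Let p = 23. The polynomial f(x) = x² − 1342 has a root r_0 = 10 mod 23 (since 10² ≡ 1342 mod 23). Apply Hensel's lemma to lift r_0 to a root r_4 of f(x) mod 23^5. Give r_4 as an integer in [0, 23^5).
r_4 = 3204807 (mod 6436343)

Hensel's recurrence: r_{i+1} = r_i − f(r_i)·(f′(r_i))^{-1} mod 23^{i+2}, with f′(x) = 2x. Iterate:
  r_0 = 10 (mod 23)
  r_1 = 125 (mod 529)
  r_2 = 4886 (mod 12167)
  r_3 = 126556 (mod 279841)
  r_4 = 3204807 (mod 6436343)
Final: r_4 = 3204807, and one checks f(r_4) ≡ 0 mod 23^5.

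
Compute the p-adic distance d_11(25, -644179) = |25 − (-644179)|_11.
d_11(25, -644179) = 1/161051

Step 1 — x − y = 25 − (-644179) = 644204. Step 2 — v_11(644204) = 5 (factor: 644204 = (11^5 · 4); the sign does not affect v_p). Step 3 — |x − y|_11 = 11^{-5} = 1/161051.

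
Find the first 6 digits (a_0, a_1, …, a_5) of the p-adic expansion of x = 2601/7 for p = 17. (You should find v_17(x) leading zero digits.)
(a_0, …, a_5) = (0, 0, 11, 14, 4, 7)

v_17(2601/7) = 2, so a_0 = ... = a_1 = 0. Factor out: x = 17^2 · u with u = 9/7 a unit in ℤ_17. Expand u iteratively via a_{v+i} = u_i mod 17, u_{i+1} = (u_i − a_{v+i})/17:
  u_0 = 9/7;  a_2 = 11;  u_1 = (u_0 − 11)/17 = -4/7
  u_1 = -4/7;  a_3 = 14;  u_2 = (u_1 − 14)/17 = -6/7
  u_2 = -6/7;  a_4 = 4;  u_3 = (u_2 − 4)/17 = -2/7
  u_3 = -2/7;  a_5 = 7;  u_4 = (u_3 − 7)/17 = -3/7
Digits: (0, 0, 11, 14, 4, 7).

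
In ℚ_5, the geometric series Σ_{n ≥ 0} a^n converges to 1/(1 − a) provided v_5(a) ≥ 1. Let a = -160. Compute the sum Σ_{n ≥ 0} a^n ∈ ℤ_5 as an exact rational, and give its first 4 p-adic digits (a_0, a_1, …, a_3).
Σ a^n = 1/(1 − a) = 1/161;  first 4 digits = (1, 3, 2, 0)

v_5(a) = 1 ≥ 1, so the series converges in ℤ_5 to 1/(1 − a) = 1/(1 − (-160)) = 1/161. Expand this rational in ℤ_5: compute digits iteratively via d_i = x_i mod 5, x_{i+1} = (x_i − d_i)/5. The first 4 digits are (1, 3, 2, 0).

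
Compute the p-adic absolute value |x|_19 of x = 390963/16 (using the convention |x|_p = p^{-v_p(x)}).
|390963/16|_19 = 1/130321

Step 1 — compute v_19(x) by factoring powers of 19 out of the numerator and denominator: v_19(390963/16) = 4. Step 2 — apply |x|_p = p^{-v_p(x)} = 19^{-4} = 1/130321.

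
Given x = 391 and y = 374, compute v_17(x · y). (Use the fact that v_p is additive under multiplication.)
v_17(146234) = 2

v_p(x) = 1 (factor: 391 = 17^1 · 23); v_p(y) = 1 (factor: 374 = 17^1 · 22). Additivity: v_p(xy) = v_p(x) + v_p(y) = 1 + 1 = 2. (Direct check: xy = 146234 = 17^2 · (506).)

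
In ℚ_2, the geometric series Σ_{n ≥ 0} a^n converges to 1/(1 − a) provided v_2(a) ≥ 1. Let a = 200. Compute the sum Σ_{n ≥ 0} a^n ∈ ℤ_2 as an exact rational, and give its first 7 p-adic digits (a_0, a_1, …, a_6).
Σ a^n = 1/(1 − a) = -1/199;  first 7 digits = (1, 0, 0, 1, 0, 0, 0)

v_2(a) = 3 ≥ 1, so the series converges in ℤ_2 to 1/(1 − a) = 1/(1 − 200) = -1/199. Expand this rational in ℤ_2: compute digits iteratively via d_i = x_i mod 2, x_{i+1} = (x_i − d_i)/2. The first 7 digits are (1, 0, 0, 1, 0, 0, 0).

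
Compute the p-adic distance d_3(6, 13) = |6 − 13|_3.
d_3(6, 13) = 1

Step 1 — x − y = 6 − 13 = -7. Step 2 — v_3(-7) = 0 (factor: -7 = −(3^0 · 7); the sign does not affect v_p). Step 3 — |x − y|_3 = 3^{0} = 1.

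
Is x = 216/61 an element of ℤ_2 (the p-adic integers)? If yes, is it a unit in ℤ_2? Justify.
x ∈ ℤ_2 but not a unit; v_2(x) = 3 > 0

ℤ_2 = {x ∈ ℚ_2 : v_2(x) ≥ 0} and ℤ_2^× = {x ∈ ℤ_2 : v_2(x) = 0}. Here v_2(216/61) = v_2(num) − v_2(den) = 3; compare against these criteria.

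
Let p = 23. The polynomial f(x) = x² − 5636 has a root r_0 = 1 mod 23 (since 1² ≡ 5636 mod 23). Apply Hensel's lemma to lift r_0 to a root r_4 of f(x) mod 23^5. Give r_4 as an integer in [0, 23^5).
r_4 = 3095088 (mod 6436343)

Hensel's recurrence: r_{i+1} = r_i − f(r_i)·(f′(r_i))^{-1} mod 23^{i+2}, with f′(x) = 2x. Iterate:
  r_0 = 1 (mod 23)
  r_1 = 438 (mod 529)
  r_2 = 4670 (mod 12167)
  r_3 = 16837 (mod 279841)
  r_4 = 3095088 (mod 6436343)
Final: r_4 = 3095088, and one checks f(r_4) ≡ 0 mod 23^5.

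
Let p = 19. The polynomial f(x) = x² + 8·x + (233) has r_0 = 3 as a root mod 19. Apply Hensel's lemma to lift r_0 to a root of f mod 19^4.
r_3 = 124890 (mod 130321)

Hensel: r_{i+1} = r_i − f(r_i)·(f′(r_i))^{-1} mod 19^{i+2}, f′(x) = 2x + 8. Iterate:
  r_0 = 3 (mod 19)
  r_1 = 345 (mod 361)
  r_2 = 1428 (mod 6859)
  r_3 = 124890 (mod 130321)
Final: r = 124890 satisfies f(r) ≡ 0 mod 19^4.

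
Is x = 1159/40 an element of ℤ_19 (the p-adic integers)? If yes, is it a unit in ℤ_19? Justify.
x ∈ ℤ_19 but not a unit; v_19(x) = 1 > 0

ℤ_19 = {x ∈ ℚ_19 : v_19(x) ≥ 0} and ℤ_19^× = {x ∈ ℤ_19 : v_19(x) = 0}. Here v_19(1159/40) = v_19(num) − v_19(den) = 1; compare against these criteria.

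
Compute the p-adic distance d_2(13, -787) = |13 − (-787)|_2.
d_2(13, -787) = 1/32

Step 1 — x − y = 13 − (-787) = 800. Step 2 — v_2(800) = 5 (factor: 800 = (2^5 · 25); the sign does not affect v_p). Step 3 — |x − y|_2 = 2^{-5} = 1/32.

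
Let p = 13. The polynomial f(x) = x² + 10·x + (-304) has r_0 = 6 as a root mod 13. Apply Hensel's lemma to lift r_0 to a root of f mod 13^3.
r_2 = 292 (mod 2197)

Hensel: r_{i+1} = r_i − f(r_i)·(f′(r_i))^{-1} mod 13^{i+2}, f′(x) = 2x + 10. Iterate:
  r_0 = 6 (mod 13)
  r_1 = 123 (mod 169)
  r_2 = 292 (mod 2197)
Final: r = 292 satisfies f(r) ≡ 0 mod 13^3.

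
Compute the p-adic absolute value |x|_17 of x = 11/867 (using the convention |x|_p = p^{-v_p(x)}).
|11/867|_17 = 289

Step 1 — compute v_17(x) by factoring powers of 17 out of the numerator and denominator: v_17(11/867) = -2. Step 2 — apply |x|_p = p^{-v_p(x)} = 17^{2} = 289.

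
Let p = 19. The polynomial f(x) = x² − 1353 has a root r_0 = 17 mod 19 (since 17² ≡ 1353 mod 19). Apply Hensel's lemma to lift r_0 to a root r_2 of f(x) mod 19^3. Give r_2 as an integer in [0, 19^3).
r_2 = 1195 (mod 6859)

Hensel's recurrence: r_{i+1} = r_i − f(r_i)·(f′(r_i))^{-1} mod 19^{i+2}, with f′(x) = 2x. Iterate:
  r_0 = 17 (mod 19)
  r_1 = 112 (mod 361)
  r_2 = 1195 (mod 6859)
Final: r_2 = 1195, and one checks f(r_2) ≡ 0 mod 19^3.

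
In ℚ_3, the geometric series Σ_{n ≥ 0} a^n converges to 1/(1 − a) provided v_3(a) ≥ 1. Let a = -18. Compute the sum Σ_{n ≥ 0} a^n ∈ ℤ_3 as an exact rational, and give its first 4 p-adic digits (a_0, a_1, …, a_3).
Σ a^n = 1/(1 − a) = 1/19;  first 4 digits = (1, 0, 1, 2)

v_3(a) = 2 ≥ 1, so the series converges in ℤ_3 to 1/(1 − a) = 1/(1 − (-18)) = 1/19. Expand this rational in ℤ_3: compute digits iteratively via d_i = x_i mod 3, x_{i+1} = (x_i − d_i)/3. The first 4 digits are (1, 0, 1, 2).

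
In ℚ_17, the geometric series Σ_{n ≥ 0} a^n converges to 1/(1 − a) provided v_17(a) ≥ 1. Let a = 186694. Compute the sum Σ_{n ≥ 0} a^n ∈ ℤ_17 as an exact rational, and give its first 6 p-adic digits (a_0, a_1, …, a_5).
Σ a^n = 1/(1 − a) = -1/186693;  first 6 digits = (1, 0, 0, 4, 2, 0)

v_17(a) = 3 ≥ 1, so the series converges in ℤ_17 to 1/(1 − a) = 1/(1 − 186694) = -1/186693. Expand this rational in ℤ_17: compute digits iteratively via d_i = x_i mod 17, x_{i+1} = (x_i − d_i)/17. The first 6 digits are (1, 0, 0, 4, 2, 0).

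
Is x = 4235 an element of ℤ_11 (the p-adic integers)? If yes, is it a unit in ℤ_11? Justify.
x ∈ ℤ_11 but not a unit; v_11(x) = 2 > 0

ℤ_11 = {x ∈ ℚ_11 : v_11(x) ≥ 0} and ℤ_11^× = {x ∈ ℤ_11 : v_11(x) = 0}. Here v_11(4235) = v_11(num) − v_11(den) = 2; compare against these criteria.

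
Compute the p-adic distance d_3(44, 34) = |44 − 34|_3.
d_3(44, 34) = 1

Step 1 — x − y = 44 − 34 = 10. Step 2 — v_3(10) = 0 (factor: 10 = (3^0 · 10); the sign does not affect v_p). Step 3 — |x − y|_3 = 3^{0} = 1.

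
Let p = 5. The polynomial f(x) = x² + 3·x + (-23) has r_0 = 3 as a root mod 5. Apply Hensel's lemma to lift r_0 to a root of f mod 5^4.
r_3 = 598 (mod 625)

Hensel: r_{i+1} = r_i − f(r_i)·(f′(r_i))^{-1} mod 5^{i+2}, f′(x) = 2x + 3. Iterate:
  r_0 = 3 (mod 5)
  r_1 = 23 (mod 25)
  r_2 = 98 (mod 125)
  r_3 = 598 (mod 625)
Final: r = 598 satisfies f(r) ≡ 0 mod 5^4.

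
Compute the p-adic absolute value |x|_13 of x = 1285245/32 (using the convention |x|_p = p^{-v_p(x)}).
|1285245/32|_13 = 1/28561

Step 1 — compute v_13(x) by factoring powers of 13 out of the numerator and denominator: v_13(1285245/32) = 4. Step 2 — apply |x|_p = p^{-v_p(x)} = 13^{-4} = 1/28561.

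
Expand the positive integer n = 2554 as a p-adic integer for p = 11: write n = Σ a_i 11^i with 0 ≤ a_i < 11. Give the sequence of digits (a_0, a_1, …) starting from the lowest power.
(a_0, a_1, …) = (2, 1, 10, 1)

Repeated division by 11 gives the digits low-to-high: 2554 = 2 + 1·11^1 + 10·11^2 + 1·11^3. Digit sequence: (2, 1, 10, 1).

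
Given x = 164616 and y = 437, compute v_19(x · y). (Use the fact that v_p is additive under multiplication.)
v_19(71937192) = 4

v_p(x) = 3 (factor: 164616 = 19^3 · 24); v_p(y) = 1 (factor: 437 = 19^1 · 23). Additivity: v_p(xy) = v_p(x) + v_p(y) = 3 + 1 = 4. (Direct check: xy = 71937192 = 19^4 · (552).)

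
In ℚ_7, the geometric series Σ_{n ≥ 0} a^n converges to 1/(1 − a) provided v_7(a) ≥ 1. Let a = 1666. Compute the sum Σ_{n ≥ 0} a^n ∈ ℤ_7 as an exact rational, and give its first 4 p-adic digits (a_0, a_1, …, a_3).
Σ a^n = 1/(1 − a) = -1/1665;  first 4 digits = (1, 0, 6, 4)

v_7(a) = 2 ≥ 1, so the series converges in ℤ_7 to 1/(1 − a) = 1/(1 − 1666) = -1/1665. Expand this rational in ℤ_7: compute digits iteratively via d_i = x_i mod 7, x_{i+1} = (x_i − d_i)/7. The first 4 digits are (1, 0, 6, 4).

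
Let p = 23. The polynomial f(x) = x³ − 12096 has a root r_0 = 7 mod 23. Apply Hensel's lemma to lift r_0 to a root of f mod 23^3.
r_2 = 7896 (mod 12167)

Hensel: r_{i+1} = r_i − f(r_i)/f′(r_i) mod 23^{i+2}, where f′(x) = 3x². Iterate:
  r_0 = 7 (mod 23)
  r_1 = 490 (mod 529)
  r_2 = 7896 (mod 12167)
Final: r = 7896 with f(r) ≡ 0 mod 23^3.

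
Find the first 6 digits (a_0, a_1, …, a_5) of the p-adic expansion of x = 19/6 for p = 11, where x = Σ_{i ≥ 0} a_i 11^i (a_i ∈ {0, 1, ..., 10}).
(a_0, …, a_5) = (5, 9, 1, 9, 1, 9)

v_11(19/6) = 0 (numerator and denominator both coprime to 11), so x ∈ ℤ_11^×. Compute digits iteratively via a_i = x_i mod 11, x_{i+1} = (x_i − a_i)/11, with x_0 = x:
  x_0 = 19/6;  a_0 = 5;  x_1 = (x_0 − 5)/11 = -1/6
  x_1 = -1/6;  a_1 = 9;  x_2 = (x_1 − 9)/11 = -5/6
  x_2 = -5/6;  a_2 = 1;  x_3 = (x_2 − 1)/11 = -1/6
  x_3 = -1/6;  a_3 = 9;  x_4 = (x_3 − 9)/11 = -5/6
  x_4 = -5/6;  a_4 = 1;  x_5 = (x_4 − 1)/11 = -1/6
  x_5 = -1/6;  a_5 = 9;  x_6 = (x_5 − 9)/11 = -5/6
Digits: (5, 9, 1, 9, 1, 9).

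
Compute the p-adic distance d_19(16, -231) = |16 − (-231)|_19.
d_19(16, -231) = 1/19

Step 1 — x − y = 16 − (-231) = 247. Step 2 — v_19(247) = 1 (factor: 247 = (19^1 · 13); the sign does not affect v_p). Step 3 — |x − y|_19 = 19^{-1} = 1/19.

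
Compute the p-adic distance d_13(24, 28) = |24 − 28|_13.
d_13(24, 28) = 1

Step 1 — x − y = 24 − 28 = -4. Step 2 — v_13(-4) = 0 (factor: -4 = −(13^0 · 4); the sign does not affect v_p). Step 3 — |x − y|_13 = 13^{0} = 1.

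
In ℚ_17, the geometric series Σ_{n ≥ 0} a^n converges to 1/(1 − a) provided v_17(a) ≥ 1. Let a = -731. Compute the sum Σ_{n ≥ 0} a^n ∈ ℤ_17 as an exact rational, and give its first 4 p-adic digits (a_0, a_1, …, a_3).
Σ a^n = 1/(1 − a) = 1/732;  first 4 digits = (1, 8, 10, 8)

v_17(a) = 1 ≥ 1, so the series converges in ℤ_17 to 1/(1 − a) = 1/(1 − (-731)) = 1/732. Expand this rational in ℤ_17: compute digits iteratively via d_i = x_i mod 17, x_{i+1} = (x_i − d_i)/17. The first 4 digits are (1, 8, 10, 8).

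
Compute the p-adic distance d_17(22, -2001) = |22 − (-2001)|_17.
d_17(22, -2001) = 1/289

Step 1 — x − y = 22 − (-2001) = 2023. Step 2 — v_17(2023) = 2 (factor: 2023 = (17^2 · 7); the sign does not affect v_p). Step 3 — |x − y|_17 = 17^{-2} = 1/289.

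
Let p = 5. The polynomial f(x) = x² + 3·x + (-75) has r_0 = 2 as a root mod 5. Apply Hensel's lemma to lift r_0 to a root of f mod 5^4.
r_3 = 597 (mod 625)

Hensel: r_{i+1} = r_i − f(r_i)·(f′(r_i))^{-1} mod 5^{i+2}, f′(x) = 2x + 3. Iterate:
  r_0 = 2 (mod 5)
  r_1 = 22 (mod 25)
  r_2 = 97 (mod 125)
  r_3 = 597 (mod 625)
Final: r = 597 satisfies f(r) ≡ 0 mod 5^4.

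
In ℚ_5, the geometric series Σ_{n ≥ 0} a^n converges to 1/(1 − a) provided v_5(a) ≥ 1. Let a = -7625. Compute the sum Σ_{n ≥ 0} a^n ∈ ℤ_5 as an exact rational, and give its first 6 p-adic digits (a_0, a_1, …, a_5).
Σ a^n = 1/(1 − a) = 1/7626;  first 6 digits = (1, 0, 0, 4, 2, 2)

v_5(a) = 3 ≥ 1, so the series converges in ℤ_5 to 1/(1 − a) = 1/(1 − (-7625)) = 1/7626. Expand this rational in ℤ_5: compute digits iteratively via d_i = x_i mod 5, x_{i+1} = (x_i − d_i)/5. The first 6 digits are (1, 0, 0, 4, 2, 2).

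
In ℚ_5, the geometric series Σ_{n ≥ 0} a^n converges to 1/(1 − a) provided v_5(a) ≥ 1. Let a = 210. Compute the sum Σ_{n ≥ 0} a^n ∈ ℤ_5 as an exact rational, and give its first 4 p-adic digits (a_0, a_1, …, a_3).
Σ a^n = 1/(1 − a) = -1/209;  first 4 digits = (1, 2, 2, 2)

v_5(a) = 1 ≥ 1, so the series converges in ℤ_5 to 1/(1 − a) = 1/(1 − 210) = -1/209. Expand this rational in ℤ_5: compute digits iteratively via d_i = x_i mod 5, x_{i+1} = (x_i − d_i)/5. The first 4 digits are (1, 2, 2, 2).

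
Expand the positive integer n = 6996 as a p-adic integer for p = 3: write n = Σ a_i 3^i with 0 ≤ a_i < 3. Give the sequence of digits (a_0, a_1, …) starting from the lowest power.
(a_0, a_1, …) = (0, 1, 0, 1, 2, 1, 0, 0, 1)

Repeated division by 3 gives the digits low-to-high: 6996 = 1·3^1 + 1·3^3 + 2·3^4 + 1·3^5 + 1·3^8. Digit sequence: (0, 1, 0, 1, 2, 1, 0, 0, 1).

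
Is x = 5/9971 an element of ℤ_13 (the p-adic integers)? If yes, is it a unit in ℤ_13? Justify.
x ∉ ℤ_13 (v_13(x) = -2 < 0)

ℤ_13 = {x ∈ ℚ_13 : v_13(x) ≥ 0} and ℤ_13^× = {x ∈ ℤ_13 : v_13(x) = 0}. Here v_13(5/9971) = v_13(num) − v_13(den) = -2; compare against these criteria.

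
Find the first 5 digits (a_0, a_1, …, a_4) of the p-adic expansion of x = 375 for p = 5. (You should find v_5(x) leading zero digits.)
(a_0, …, a_4) = (0, 0, 0, 3, 0)

v_5(375) = 3, so a_0 = ... = a_2 = 0. Factor out: x = 5^3 · u with u = 3 a unit in ℤ_5. Expand u iteratively via a_{v+i} = u_i mod 5, u_{i+1} = (u_i − a_{v+i})/5:
  u_0 = 3;  a_3 = 3;  u_1 = (u_0 − 3)/5 = 0
  u_1 = 0;  a_4 = 0;  u_2 = (u_1 − 0)/5 = 0
Digits: (0, 0, 0, 3, 0).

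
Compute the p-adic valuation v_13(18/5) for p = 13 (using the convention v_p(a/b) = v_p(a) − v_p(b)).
v_13(18/5) = 0

Factor powers of 13 from the numerator and denominator of the reduced fraction: 18 = 13^0 · 18 and 5 = 13^0 · 5. Apply v_p(a/b) = v_p(a) − v_p(b): v_13(18/5) = 0 − 0 = 0.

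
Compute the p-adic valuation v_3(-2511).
v_3(-2511) = 4

v_3(n) is the largest exponent k such that 3^k divides n. Factor out: -2511 = -3^4 · 31. (Sign doesn't affect v_p.) So v_3(-2511) = 4.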